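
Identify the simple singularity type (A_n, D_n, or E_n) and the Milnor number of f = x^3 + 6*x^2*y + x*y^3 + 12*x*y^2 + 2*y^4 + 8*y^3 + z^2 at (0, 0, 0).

Type E7, Milnor number mu = 7.

The Hessian of f at 0 has rank 1. Corank 2; j^3 = (x + 2*y)^3 is a perfect cube, so E-series; the 4-jet and mu = 7 give E_7.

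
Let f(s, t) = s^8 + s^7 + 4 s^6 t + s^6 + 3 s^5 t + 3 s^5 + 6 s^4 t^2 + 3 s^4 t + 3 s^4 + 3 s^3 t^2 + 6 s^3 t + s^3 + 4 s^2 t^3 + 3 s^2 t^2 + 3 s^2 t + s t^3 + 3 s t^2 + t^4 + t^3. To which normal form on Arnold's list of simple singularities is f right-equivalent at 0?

E_{7}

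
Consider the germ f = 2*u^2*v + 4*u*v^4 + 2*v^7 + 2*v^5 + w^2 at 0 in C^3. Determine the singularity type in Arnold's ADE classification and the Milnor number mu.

The Hessian of f at 0 has rank 1. Corank 2; j^3 = 2*u^2*v has shape L^2 M (L != M), so D-series; mu = 6 gives D_6.

Type D_6, Milnor number mu = 6.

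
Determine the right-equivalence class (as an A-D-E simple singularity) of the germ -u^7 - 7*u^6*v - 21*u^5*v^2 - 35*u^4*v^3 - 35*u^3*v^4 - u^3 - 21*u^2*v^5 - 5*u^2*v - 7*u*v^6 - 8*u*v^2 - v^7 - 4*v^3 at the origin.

D_{8}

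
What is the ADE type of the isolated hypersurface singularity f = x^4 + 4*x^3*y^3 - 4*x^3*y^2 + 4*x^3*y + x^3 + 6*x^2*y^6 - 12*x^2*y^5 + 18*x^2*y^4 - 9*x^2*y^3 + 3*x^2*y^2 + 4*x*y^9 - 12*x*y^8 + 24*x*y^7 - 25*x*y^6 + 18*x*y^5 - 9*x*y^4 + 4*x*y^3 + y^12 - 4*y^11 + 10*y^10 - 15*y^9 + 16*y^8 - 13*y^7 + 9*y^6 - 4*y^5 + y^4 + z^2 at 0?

The Hessian of f at 0 has rank 1. Corank 2; j^3 = x^3 is a perfect cube, so E-series; the 4-jet and mu = 6 give E_6.

E_{6}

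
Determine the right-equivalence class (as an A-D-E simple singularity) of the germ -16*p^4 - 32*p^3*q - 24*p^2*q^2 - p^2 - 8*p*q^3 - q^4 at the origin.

The Hessian of f at 0 has rank 1. Corank 1: A-series; mu = 3 gives A_3.

A3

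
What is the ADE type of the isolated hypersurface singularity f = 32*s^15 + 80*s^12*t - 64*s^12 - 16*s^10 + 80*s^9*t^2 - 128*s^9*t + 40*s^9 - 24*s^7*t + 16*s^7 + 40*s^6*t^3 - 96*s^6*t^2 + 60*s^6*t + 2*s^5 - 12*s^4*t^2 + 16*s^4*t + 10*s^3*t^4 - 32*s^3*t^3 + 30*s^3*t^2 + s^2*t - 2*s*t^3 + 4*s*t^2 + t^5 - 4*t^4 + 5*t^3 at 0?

D4

The Hessian of f at 0 has rank 0. Corank 2; j^3 = t*(s^2 + 4*s*t + 5*t^2) splits into three distinct lines over C (the quadratic factor has nonzero discriminant), so D_4.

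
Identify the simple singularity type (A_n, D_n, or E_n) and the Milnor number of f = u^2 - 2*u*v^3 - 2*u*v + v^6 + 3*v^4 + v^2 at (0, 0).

Type A_3, Milnor number mu = 3.

The Hessian of f at 0 has rank 1. Corank 1: A-series; mu = 3 gives A_3.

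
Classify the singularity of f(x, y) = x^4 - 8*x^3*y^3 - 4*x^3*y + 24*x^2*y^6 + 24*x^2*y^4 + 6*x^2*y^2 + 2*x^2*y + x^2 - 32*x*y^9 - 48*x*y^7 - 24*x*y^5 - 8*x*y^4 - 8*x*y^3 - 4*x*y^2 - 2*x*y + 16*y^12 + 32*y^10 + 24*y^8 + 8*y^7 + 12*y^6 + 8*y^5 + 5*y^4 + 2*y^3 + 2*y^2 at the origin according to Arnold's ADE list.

A_1

The Hessian of f at 0 is [[2, -2], [-2, 4]] with rank 2, so corank 0. A Groebner basis of the Jacobian ideal J(f) in C{x,y} is {x, y}; counting standard monomials gives mu = 1. Corank 0: nondegenerate Morse point, so A_1.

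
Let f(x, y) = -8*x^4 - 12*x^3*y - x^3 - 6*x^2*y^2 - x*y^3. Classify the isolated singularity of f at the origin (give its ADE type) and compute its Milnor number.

Type E_{7}, Milnor number mu = 7.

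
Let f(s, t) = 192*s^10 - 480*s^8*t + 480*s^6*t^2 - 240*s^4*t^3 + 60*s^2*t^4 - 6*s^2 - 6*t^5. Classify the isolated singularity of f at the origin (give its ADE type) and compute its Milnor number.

Type A4, Milnor number mu = 4.

The Hessian of f at 0 is [[-12, 0], [0, 0]] with rank 1, so corank 1. A Groebner basis of the Jacobian ideal J(f) in C{s,t} is {t^4, s}; counting standard monomials gives mu = 4. Corank 1: A-series; mu = 4 gives A_4.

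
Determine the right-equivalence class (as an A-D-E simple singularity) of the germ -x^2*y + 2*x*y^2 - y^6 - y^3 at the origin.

The Hessian of f at 0 has rank 0. Corank 2; j^3 = -y*(x - y)^2 has shape L^2 M (L != M), so D-series; mu = 7 gives D_7.

D_7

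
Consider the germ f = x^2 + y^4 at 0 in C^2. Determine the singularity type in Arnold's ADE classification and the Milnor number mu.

The Hessian of f at 0 has rank 1. Corank 1: A-series; mu = 3 gives A_3.

Type A_{3}, Milnor number mu = 3.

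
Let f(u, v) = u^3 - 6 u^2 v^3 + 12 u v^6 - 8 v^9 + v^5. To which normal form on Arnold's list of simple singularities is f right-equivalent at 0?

E_8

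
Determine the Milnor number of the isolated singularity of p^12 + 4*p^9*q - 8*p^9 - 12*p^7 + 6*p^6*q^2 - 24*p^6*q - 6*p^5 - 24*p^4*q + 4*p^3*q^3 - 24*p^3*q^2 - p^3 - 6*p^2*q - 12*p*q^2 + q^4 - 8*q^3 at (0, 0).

6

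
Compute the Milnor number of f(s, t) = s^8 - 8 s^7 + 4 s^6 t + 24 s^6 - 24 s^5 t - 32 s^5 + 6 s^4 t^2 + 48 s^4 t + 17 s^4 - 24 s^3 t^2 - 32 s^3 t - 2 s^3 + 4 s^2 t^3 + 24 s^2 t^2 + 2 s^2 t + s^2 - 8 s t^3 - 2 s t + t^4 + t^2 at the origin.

The Hessian of f at 0 has rank 1. Corank 1: A-series; mu = 3 gives A_3.

3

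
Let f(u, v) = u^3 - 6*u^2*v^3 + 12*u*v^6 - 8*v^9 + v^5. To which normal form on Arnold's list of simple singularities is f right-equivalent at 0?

The Hessian of f at 0 is [[0, 0], [0, 0]] with rank 0, so corank 2. A Groebner basis of the Jacobian ideal J(f) in C{u,v} is {-u^2/4 + u*v^3, v^4, u^3, u^2*v}; counting standard monomials gives mu = 8. Corank 2; j^3 = u^3 is a perfect cube, so E-series; the 5-jet and mu = 8 give E_8.

E_8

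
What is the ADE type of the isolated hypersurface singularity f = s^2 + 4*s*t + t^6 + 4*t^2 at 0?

A_5

The Hessian of f at 0 is [[2, 4], [4, 8]] with rank 1, so corank 1. A Groebner basis of the Jacobian ideal J(f) in C{s,t} is {t^5, s + 2*t}; counting standard monomials gives mu = 5. Corank 1: A-series; mu = 5 gives A_5.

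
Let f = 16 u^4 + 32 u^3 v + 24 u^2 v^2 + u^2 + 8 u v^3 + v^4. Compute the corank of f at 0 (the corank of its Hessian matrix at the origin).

1

Hessian at 0 has rank 1.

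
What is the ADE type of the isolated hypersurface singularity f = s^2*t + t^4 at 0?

The Hessian of f at 0 is [[0, 0], [0, 0]] with rank 0, so corank 2. A Groebner basis of the Jacobian ideal J(f) in C{s,t} is {s^3, s^2/4 + t^3, s*t}; counting standard monomials gives mu = 5. Corank 2; j^3 = s^2*t has shape L^2 M (L != M), so D-series; mu = 5 gives D_5.

D5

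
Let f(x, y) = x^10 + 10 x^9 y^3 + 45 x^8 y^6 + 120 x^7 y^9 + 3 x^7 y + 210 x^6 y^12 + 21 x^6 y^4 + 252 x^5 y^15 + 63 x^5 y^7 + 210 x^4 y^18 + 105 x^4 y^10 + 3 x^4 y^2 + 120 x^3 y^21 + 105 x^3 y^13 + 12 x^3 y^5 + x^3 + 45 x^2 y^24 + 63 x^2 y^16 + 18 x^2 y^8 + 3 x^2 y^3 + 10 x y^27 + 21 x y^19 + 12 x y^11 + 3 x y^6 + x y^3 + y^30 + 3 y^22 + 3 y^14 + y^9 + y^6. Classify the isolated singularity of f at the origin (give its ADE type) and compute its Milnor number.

Type E_{7}, Milnor number mu = 7.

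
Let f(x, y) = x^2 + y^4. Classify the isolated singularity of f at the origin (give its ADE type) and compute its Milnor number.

Type A_{3}, Milnor number mu = 3.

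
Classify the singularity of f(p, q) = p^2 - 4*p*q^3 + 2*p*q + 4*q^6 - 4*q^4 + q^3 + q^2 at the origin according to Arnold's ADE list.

A2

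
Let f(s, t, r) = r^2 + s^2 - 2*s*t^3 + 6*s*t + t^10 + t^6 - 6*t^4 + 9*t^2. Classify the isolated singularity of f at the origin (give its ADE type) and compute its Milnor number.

Type A_9, Milnor number mu = 9.

The Hessian of f at 0 is [[2, 6, 0], [6, 18, 0], [0, 0, 2]] with rank 2, so corank 1. A Groebner basis of the Jacobian ideal J(f) in C{s,t,r} is {s^3 + 9*s^2*t + 27*s*t^2 + 27*s + 81*t, -s + t^3 - 3*t, r}; counting standard monomials gives mu = 9. Corank 1: A-series; mu = 9 gives A_9.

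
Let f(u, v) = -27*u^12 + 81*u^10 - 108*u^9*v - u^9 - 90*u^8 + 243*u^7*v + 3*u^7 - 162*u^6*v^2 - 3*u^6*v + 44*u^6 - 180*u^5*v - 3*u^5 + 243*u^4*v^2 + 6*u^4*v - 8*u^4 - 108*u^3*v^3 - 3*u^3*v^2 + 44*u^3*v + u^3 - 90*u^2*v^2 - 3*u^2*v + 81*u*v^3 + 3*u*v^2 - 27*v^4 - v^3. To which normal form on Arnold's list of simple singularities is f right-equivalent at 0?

E_7

The Hessian of f at 0 has rank 0. Corank 2; j^3 = (u - v)^3 is a perfect cube, so E-series; the 4-jet and mu = 7 give E_7.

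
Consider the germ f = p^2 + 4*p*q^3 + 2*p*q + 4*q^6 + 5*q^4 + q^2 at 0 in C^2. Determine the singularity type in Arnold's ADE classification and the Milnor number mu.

Type A_{3}, Milnor number mu = 3.

The Hessian of f at 0 has rank 1. Corank 1: A-series; mu = 3 gives A_3.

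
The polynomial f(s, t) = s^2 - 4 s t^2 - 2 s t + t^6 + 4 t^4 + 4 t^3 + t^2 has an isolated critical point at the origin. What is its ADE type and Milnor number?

The Hessian of f at 0 has rank 1. Corank 1: A-series; mu = 5 gives A_5.

Type A5, Milnor number mu = 5.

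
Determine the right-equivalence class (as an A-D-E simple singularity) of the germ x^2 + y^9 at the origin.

A_8

The Hessian of f at 0 is [[2, 0], [0, 0]] with rank 1, so corank 1. A Groebner basis of the Jacobian ideal J(f) in C{x,y} is {y^8, x}; counting standard monomials gives mu = 8. Corank 1: A-series; mu = 8 gives A_8.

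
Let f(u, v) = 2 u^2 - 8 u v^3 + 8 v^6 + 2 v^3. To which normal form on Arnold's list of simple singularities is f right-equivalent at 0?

A_{2}

The Hessian of f at 0 has rank 1. Corank 1: A-series; mu = 2 gives A_2.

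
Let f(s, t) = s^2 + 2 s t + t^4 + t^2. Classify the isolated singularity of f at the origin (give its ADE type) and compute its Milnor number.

The Hessian of f at 0 is [[2, 2], [2, 2]] with rank 1, so corank 1. A Groebner basis of the Jacobian ideal J(f) in C{s,t} is {t^3, s + t}; counting standard monomials gives mu = 3. Corank 1: A-series; mu = 3 gives A_3.

Type A3, Milnor number mu = 3.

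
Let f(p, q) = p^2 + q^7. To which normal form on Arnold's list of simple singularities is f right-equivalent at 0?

A_6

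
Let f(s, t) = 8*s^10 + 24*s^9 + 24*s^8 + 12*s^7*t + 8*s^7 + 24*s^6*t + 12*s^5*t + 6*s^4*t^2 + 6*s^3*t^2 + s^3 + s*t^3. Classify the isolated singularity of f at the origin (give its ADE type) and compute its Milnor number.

The Hessian of f at 0 has rank 0. Corank 2; j^3 = s^3 is a perfect cube, so E-series; the 4-jet and mu = 7 give E_7.

Type E7, Milnor number mu = 7.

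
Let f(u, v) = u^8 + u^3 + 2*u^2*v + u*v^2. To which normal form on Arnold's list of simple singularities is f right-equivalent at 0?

D9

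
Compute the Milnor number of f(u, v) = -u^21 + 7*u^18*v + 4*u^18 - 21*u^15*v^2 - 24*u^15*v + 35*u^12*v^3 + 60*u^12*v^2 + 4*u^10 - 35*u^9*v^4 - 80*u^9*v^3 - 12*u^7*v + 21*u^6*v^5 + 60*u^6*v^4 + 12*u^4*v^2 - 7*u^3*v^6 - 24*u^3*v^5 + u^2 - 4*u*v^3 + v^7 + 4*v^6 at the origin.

The Hessian of f at 0 is [[2, 0], [0, 0]] with rank 1, so corank 1. A Groebner basis of the Jacobian ideal J(f) in C{u,v} is {-u/2 + v^3, u^2}; counting standard monomials gives mu = 6. Corank 1: A-series; mu = 6 gives A_6.

6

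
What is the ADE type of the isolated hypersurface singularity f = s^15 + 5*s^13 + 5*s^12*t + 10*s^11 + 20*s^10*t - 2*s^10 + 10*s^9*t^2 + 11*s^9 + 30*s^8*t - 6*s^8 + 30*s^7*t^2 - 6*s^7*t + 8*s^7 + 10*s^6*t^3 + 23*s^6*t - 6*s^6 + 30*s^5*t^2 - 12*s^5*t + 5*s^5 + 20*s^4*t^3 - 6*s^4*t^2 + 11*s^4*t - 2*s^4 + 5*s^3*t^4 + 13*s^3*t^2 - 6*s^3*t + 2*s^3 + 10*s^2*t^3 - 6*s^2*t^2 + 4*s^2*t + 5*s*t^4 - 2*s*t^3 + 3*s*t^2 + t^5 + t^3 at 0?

The Hessian of f at 0 has rank 0. Corank 2; j^3 = (s + t)*(2*s^2 + 2*s*t + t^2) splits into three distinct lines over C (the quadratic factor has nonzero discriminant), so D_4.

D_4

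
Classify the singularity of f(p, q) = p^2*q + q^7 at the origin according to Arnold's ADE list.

D_8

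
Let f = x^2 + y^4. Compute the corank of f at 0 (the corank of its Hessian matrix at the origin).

1

Hessian at 0 has rank 1.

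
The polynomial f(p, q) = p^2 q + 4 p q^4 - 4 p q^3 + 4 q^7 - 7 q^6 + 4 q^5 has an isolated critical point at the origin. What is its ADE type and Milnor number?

Type D7, Milnor number mu = 7.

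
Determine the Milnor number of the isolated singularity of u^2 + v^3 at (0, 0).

2

The Hessian of f at 0 has rank 1. Corank 1: A-series; mu = 2 gives A_2.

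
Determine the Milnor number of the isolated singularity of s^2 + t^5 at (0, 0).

The Hessian of f at 0 has rank 1. Corank 1: A-series; mu = 4 gives A_4.

4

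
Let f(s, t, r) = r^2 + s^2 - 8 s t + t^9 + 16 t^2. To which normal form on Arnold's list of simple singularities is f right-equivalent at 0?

A_{8}

The Hessian of f at 0 is [[2, -8, 0], [-8, 32, 0], [0, 0, 2]] with rank 2, so corank 1. A Groebner basis of the Jacobian ideal J(f) in C{s,t,r} is {t^8, s - 4*t, r}; counting standard monomials gives mu = 8. Corank 1: A-series; mu = 8 gives A_8.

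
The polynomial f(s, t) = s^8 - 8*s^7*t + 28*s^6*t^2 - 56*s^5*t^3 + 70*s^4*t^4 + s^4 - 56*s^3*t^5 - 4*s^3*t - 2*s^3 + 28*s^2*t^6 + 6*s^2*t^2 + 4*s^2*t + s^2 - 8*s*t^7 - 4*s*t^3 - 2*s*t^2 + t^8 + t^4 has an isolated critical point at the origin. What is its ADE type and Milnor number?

Type A_7, Milnor number mu = 7.

The Hessian of f at 0 is [[2, 0], [0, 0]] with rank 1, so corank 1. A Groebner basis of the Jacobian ideal J(f) in C{s,t} is {s*t^3 - 8*s*t^2 - 9*s*t - 2*s + 5*t^3 + 2*t^2, -14*s*t^2 - 14*s*t - 3*s + t^4 + 8*t^3 + 3*t^2, s^2 - 2*s*t - s + t^2}; counting standard monomials gives mu = 7. Corank 1: A-series; mu = 7 gives A_7.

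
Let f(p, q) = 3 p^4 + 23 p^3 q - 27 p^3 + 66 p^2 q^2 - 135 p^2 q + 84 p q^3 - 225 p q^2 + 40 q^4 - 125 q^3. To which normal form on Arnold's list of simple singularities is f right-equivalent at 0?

E7

The Hessian of f at 0 is [[0, 0], [0, 0]] with rank 0, so corank 2. A Groebner basis of the Jacobian ideal J(f) in C{p,q} is {19683*p^2 + 65610*p*q + q^4 - 27*q^3 + 54675*q^2, p^3 - 1485*p^2 - 4950*p*q + 20*q^3/3 - 4125*q^2, p^2*q + 567*p^2 + 1890*p*q - 32*q^3/9 + 1575*q^2, -162*p^2 + p*q^2 - 540*p*q + 17*q^3/9 - 450*q^2}; counting standard monomials gives mu = 7. Corank 2; j^3 = -(3*p + 5*q)^3 is a perfect cube, so E-series; the 4-jet and mu = 7 give E_7.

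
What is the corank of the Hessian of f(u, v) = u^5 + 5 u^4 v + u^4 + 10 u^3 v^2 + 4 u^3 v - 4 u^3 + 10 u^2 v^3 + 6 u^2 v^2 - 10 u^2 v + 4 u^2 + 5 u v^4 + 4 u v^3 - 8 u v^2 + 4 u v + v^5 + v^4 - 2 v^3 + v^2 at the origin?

Hessian at 0 has rank 1.

1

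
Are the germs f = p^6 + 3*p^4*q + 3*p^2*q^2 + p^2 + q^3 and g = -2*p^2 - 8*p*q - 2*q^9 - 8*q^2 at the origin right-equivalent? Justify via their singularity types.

The Hessian of f at 0 is [[2, 0], [0, 0]] with rank 1, so corank 1. A Groebner basis of the Jacobian ideal J(f) in C{p,q} is {q^2, p}; counting standard monomials gives mu = 2. Corank 1: A-series; mu = 2 gives A_2. The Hessian of g at 0 is [[-4, -8], [-8, -16]] with rank 1, so corank 1. A Groebner basis of the Jacobian ideal J(g) in C{p,q} is {q^8, p + 2*q}; counting standard monomials gives mu = 8. Corank 1: A-series; mu = 8 gives A_8. f is A_2 but g is A_8, hence not right-equivalent.

No.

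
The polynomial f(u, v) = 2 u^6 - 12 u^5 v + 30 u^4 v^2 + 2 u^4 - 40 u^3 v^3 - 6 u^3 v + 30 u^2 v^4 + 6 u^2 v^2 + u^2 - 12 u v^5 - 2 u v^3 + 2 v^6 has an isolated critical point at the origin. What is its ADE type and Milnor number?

Type A_5, Milnor number mu = 5.

The Hessian of f at 0 is [[2, 0], [0, 0]] with rank 1, so corank 1. A Groebner basis of the Jacobian ideal J(f) in C{u,v} is {u*v^2, -u + v^3, u^2}; counting standard monomials gives mu = 5. Corank 1: A-series; mu = 5 gives A_5.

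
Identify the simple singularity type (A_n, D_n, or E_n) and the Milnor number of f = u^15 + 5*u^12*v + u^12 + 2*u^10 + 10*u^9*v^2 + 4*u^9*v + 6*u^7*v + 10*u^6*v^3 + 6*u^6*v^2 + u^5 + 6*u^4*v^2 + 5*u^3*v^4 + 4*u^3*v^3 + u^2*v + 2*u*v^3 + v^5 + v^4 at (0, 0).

Type D5, Milnor number mu = 5.

The Hessian of f at 0 has rank 0. Corank 2; j^3 = u^2*v has shape L^2 M (L != M), so D-series; mu = 5 gives D_5.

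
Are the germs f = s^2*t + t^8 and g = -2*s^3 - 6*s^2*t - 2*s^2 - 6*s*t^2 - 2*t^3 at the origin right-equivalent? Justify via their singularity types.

No.

The Hessian of f at 0 is [[0, 0], [0, 0]] with rank 0, so corank 2. A Groebner basis of the Jacobian ideal J(f) in C{s,t} is {s^2/8 + t^7, s^3, s*t}; counting standard monomials gives mu = 9. Corank 2; j^3 = s^2*t has shape L^2 M (L != M), so D-series; mu = 9 gives D_9. The Hessian of g at 0 is [[-4, 0], [0, 0]] with rank 1, so corank 1. A Groebner basis of the Jacobian ideal J(g) in C{s,t} is {t^2, s}; counting standard monomials gives mu = 2. Corank 1: A-series; mu = 2 gives A_2. f is D_9 but g is A_2, hence not right-equivalent.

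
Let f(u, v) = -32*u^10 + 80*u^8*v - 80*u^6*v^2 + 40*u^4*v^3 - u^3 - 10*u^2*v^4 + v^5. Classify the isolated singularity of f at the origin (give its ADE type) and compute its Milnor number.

The Hessian of f at 0 has rank 0. Corank 2; j^3 = -u^3 is a perfect cube, so E-series; the 5-jet and mu = 8 give E_8.

Type E8, Milnor number mu = 8.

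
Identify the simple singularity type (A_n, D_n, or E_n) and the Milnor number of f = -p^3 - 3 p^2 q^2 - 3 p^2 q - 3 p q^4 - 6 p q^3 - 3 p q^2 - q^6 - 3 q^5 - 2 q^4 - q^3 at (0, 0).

Type E_6, Milnor number mu = 6.

The Hessian of f at 0 is [[0, 0], [0, 0]] with rank 0, so corank 2. A Groebner basis of the Jacobian ideal J(f) in C{p,q} is {p^3 + 3*p^2/2 + 3*p*q + 3*q^2/2, p^2*q - p^2 - 2*p*q - q^2, p^2/2 + p*q^2 + p*q + q^2/2, q^3}; counting standard monomials gives mu = 6. Corank 2; j^3 = -(p + q)^3 is a perfect cube, so E-series; the 4-jet and mu = 6 give E_6.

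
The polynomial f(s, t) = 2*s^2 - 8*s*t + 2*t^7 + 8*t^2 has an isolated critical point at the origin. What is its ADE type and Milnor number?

Type A_{6}, Milnor number mu = 6.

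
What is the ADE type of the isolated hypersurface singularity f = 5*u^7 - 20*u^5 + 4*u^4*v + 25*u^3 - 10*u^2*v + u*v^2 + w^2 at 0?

D8

The Hessian of f at 0 has rank 1. Corank 2; j^3 = u*(5*u - v)^2 has shape L^2 M (L != M), so D-series; mu = 8 gives D_8.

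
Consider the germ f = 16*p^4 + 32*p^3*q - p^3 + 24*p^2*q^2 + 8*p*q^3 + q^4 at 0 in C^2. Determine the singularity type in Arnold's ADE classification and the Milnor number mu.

The Hessian of f at 0 has rank 0. Corank 2; j^3 = -p^3 is a perfect cube, so E-series; the 4-jet and mu = 6 give E_6.

Type E_6, Milnor number mu = 6.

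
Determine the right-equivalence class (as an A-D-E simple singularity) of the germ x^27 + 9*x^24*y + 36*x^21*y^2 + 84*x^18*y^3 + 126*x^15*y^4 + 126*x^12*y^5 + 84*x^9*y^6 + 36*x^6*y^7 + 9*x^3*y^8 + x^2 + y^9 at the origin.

A_{8}

The Hessian of f at 0 is [[2, 0], [0, 0]] with rank 1, so corank 1. A Groebner basis of the Jacobian ideal J(f) in C{x,y} is {y^8, x}; counting standard monomials gives mu = 8. Corank 1: A-series; mu = 8 gives A_8.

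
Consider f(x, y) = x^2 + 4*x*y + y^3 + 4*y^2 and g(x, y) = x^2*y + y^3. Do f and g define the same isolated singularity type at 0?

No.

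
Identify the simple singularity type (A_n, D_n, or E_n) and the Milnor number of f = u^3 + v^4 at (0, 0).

The Hessian of f at 0 has rank 0. Corank 2; j^3 = u^3 is a perfect cube, so E-series; the 4-jet and mu = 6 give E_6.

Type E_6, Milnor number mu = 6.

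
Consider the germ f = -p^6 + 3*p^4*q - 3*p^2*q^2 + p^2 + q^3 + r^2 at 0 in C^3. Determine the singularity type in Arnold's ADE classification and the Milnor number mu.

Type A_{2}, Milnor number mu = 2.

The Hessian of f at 0 has rank 2. Corank 1: A-series; mu = 2 gives A_2.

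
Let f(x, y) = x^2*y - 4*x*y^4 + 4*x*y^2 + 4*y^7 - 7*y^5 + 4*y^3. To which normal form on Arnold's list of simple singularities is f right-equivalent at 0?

D_{6}

The Hessian of f at 0 has rank 0. Corank 2; j^3 = y*(x + 2*y)^2 has shape L^2 M (L != M), so D-series; mu = 6 gives D_6.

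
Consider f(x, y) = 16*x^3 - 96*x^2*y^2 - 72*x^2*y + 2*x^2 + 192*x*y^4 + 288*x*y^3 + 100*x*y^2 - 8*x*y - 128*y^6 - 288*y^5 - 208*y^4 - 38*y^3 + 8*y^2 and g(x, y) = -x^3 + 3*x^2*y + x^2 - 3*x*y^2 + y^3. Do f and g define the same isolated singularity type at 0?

Yes.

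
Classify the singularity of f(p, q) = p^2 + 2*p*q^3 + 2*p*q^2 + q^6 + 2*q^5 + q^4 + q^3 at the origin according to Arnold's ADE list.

The Hessian of f at 0 has rank 1. Corank 1: A-series; mu = 2 gives A_2.

A2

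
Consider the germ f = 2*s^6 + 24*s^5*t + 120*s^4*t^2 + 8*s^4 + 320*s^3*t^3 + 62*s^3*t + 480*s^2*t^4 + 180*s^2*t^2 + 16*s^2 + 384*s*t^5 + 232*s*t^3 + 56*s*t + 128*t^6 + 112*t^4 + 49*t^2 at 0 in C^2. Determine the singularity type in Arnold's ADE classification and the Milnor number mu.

Type A5, Milnor number mu = 5.

The Hessian of f at 0 is [[32, 56], [56, 98]] with rank 1, so corank 1. A Groebner basis of the Jacobian ideal J(f) in C{s,t} is {s*t^2 - 448*s - 784*t, 256*s + t^3 + 448*t, s^2 + 7*s*t/2 + 49*t^2/16}; counting standard monomials gives mu = 5. Corank 1: A-series; mu = 5 gives A_5.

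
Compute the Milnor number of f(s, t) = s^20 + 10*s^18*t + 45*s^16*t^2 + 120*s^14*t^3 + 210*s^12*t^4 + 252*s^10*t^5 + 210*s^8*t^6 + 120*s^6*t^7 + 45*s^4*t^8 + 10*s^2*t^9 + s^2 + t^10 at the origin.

9

The Hessian of f at 0 has rank 1. Corank 1: A-series; mu = 9 gives A_9.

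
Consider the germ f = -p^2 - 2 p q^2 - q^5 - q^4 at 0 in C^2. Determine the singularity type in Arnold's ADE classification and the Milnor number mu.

Type A_{4}, Milnor number mu = 4.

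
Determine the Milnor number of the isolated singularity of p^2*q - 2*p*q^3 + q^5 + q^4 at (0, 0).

5

The Hessian of f at 0 has rank 0. Corank 2; j^3 = p^2*q has shape L^2 M (L != M), so D-series; mu = 5 gives D_5.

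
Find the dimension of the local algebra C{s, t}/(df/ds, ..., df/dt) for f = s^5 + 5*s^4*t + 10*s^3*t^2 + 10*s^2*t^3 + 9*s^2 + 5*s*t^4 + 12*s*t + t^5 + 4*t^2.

4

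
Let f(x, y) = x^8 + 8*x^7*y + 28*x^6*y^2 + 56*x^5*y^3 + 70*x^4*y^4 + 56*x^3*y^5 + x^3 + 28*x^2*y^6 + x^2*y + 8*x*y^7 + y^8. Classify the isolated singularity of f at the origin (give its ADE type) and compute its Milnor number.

Type D_{9}, Milnor number mu = 9.

The Hessian of f at 0 has rank 0. Corank 2; j^3 = x^2*(x + y) has shape L^2 M (L != M), so D-series; mu = 9 gives D_9.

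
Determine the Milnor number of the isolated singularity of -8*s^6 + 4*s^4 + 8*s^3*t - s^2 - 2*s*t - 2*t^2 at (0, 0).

1

The Hessian of f at 0 has rank 2. Corank 0: nondegenerate Morse point, so A_1.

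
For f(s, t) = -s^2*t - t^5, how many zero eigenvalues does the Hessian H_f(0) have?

The Hessian at 0 is [[0, 0], [0, 0]] of rank 0; hence corank 2.

2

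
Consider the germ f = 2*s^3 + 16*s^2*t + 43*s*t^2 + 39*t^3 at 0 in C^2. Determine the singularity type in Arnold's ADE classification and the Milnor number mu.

Type D_{4}, Milnor number mu = 4.

The Hessian of f at 0 has rank 0. Corank 2; j^3 = (s + 3*t)*(2*s^2 + 10*s*t + 13*t^2) splits into three distinct lines over C (the quadratic factor has nonzero discriminant), so D_4.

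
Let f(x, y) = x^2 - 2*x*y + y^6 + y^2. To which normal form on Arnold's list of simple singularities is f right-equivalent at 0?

A_{5}

The Hessian of f at 0 has rank 1. Corank 1: A-series; mu = 5 gives A_5.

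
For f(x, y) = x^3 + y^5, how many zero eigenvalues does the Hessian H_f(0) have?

The Hessian at 0 is [[0, 0], [0, 0]] of rank 0; hence corank 2.

2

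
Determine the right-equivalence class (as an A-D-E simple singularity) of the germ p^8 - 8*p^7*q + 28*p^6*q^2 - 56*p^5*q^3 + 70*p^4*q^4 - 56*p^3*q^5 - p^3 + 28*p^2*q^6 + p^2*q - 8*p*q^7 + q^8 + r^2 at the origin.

The Hessian of f at 0 has rank 1. Corank 2; j^3 = -p^2*(p - q) has shape L^2 M (L != M), so D-series; mu = 9 gives D_9.

D_{9}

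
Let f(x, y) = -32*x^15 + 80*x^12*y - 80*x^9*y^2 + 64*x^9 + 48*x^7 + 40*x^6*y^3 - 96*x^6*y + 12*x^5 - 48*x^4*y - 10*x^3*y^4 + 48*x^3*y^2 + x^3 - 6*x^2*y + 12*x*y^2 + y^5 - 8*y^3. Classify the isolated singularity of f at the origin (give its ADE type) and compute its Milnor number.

Type E_8, Milnor number mu = 8.

The Hessian of f at 0 is [[0, 0], [0, 0]] with rank 0, so corank 2. A Groebner basis of the Jacobian ideal J(f) in C{x,y} is {x^2/64 + x*y^3 - x*y/16 + y^2/16, y^4, x^3 - 12*x*y^2 + 16*y^3, x^2*y - 4*x*y^2 + 4*y^3}; counting standard monomials gives mu = 8. Corank 2; j^3 = (x - 2*y)^3 is a perfect cube, so E-series; the 5-jet and mu = 8 give E_8.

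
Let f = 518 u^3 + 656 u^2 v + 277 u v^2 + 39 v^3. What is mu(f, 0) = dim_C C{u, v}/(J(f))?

The Hessian of f at 0 is [[0, 0], [0, 0]] with rank 0, so corank 2. A Groebner basis of the Jacobian ideal J(f) in C{u,v} is {v^3, u^2 - 23*v^2/122, u*v + 53*v^2/122}; counting standard monomials gives mu = 4. Corank 2; j^3 = (7*u + 3*v)*(74*u^2 + 62*u*v + 13*v^2) splits into three distinct lines over C (the quadratic factor has nonzero discriminant), so D_4.

4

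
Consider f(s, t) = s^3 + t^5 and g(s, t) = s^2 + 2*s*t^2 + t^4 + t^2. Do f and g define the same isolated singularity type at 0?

No.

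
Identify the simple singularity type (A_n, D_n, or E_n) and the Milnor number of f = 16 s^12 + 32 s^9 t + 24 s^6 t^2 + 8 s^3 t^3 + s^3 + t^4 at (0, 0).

The Hessian of f at 0 is [[0, 0], [0, 0]] with rank 0, so corank 2. A Groebner basis of the Jacobian ideal J(f) in C{s,t} is {t^3, s^2}; counting standard monomials gives mu = 6. Corank 2; j^3 = s^3 is a perfect cube, so E-series; the 4-jet and mu = 6 give E_6.

Type E_6, Milnor number mu = 6.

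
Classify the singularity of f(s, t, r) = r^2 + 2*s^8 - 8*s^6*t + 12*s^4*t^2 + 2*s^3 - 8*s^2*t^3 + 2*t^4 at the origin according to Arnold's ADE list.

E6

The Hessian of f at 0 has rank 1. Corank 2; j^3 = 2*s^3 is a perfect cube, so E-series; the 4-jet and mu = 6 give E_6.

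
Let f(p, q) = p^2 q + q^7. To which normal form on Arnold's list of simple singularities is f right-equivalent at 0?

The Hessian of f at 0 is [[0, 0], [0, 0]] with rank 0, so corank 2. A Groebner basis of the Jacobian ideal J(f) in C{p,q} is {p^2/7 + q^6, p^3, p*q}; counting standard monomials gives mu = 8. Corank 2; j^3 = p^2*q has shape L^2 M (L != M), so D-series; mu = 8 gives D_8.

D_8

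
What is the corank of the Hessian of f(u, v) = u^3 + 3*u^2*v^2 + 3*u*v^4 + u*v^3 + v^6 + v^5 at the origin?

2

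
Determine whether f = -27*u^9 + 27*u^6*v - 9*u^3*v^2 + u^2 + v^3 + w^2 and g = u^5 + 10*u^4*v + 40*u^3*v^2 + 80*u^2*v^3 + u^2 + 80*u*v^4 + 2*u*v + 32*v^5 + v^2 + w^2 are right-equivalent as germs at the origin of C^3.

No.

The Hessian of f at 0 has rank 2. Corank 1: A-series; mu = 2 gives A_2. The Hessian of g at 0 has rank 2. Corank 1: A-series; mu = 4 gives A_4. f is A_2 but g is A_4, hence not right-equivalent.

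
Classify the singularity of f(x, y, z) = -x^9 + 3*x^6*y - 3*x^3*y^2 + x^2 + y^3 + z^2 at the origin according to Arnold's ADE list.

A2

The Hessian of f at 0 has rank 2. Corank 1: A-series; mu = 2 gives A_2.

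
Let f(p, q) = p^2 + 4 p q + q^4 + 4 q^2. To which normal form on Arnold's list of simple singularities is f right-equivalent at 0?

A_3

The Hessian of f at 0 is [[2, 4], [4, 8]] with rank 1, so corank 1. A Groebner basis of the Jacobian ideal J(f) in C{p,q} is {q^3, p + 2*q}; counting standard monomials gives mu = 3. Corank 1: A-series; mu = 3 gives A_3.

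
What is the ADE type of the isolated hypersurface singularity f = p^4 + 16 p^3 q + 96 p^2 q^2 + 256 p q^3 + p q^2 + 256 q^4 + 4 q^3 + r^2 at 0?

D_5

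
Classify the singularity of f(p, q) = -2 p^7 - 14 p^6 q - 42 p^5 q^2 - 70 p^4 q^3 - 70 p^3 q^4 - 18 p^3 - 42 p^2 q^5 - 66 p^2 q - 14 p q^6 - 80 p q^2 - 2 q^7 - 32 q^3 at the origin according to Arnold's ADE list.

D8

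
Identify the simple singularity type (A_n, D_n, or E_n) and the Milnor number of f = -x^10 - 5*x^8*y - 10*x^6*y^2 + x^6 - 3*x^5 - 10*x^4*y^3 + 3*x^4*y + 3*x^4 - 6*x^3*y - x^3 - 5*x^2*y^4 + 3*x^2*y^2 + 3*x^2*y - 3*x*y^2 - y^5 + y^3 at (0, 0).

Type E_{8}, Milnor number mu = 8.

The Hessian of f at 0 has rank 0. Corank 2; j^3 = -(x - y)^3 is a perfect cube, so E-series; the 5-jet and mu = 8 give E_8.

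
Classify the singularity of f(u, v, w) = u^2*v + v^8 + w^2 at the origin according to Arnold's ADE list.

The Hessian of f at 0 is [[0, 0, 0], [0, 0, 0], [0, 0, 2]] with rank 1, so corank 2. A Groebner basis of the Jacobian ideal J(f) in C{u,v,w} is {u^2/8 + v^7, u^3, u*v, w}; counting standard monomials gives mu = 9. Corank 2; j^3 = u^2*v has shape L^2 M (L != M), so D-series; mu = 9 gives D_9.

D_9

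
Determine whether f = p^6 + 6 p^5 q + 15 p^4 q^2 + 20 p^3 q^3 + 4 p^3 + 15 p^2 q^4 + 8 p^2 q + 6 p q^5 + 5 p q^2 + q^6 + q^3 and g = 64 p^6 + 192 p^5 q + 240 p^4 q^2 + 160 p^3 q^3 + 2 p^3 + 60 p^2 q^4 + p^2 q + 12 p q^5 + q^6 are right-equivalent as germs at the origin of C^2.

Yes.

The Hessian of f at 0 is [[0, 0], [0, 0]] with rank 0, so corank 2. A Groebner basis of the Jacobian ideal J(f) in C{p,q} is {-32*p*q/3 + q^5 - 16*q^2/3, p*q^2 + q^3/2, p^2 + 3*p*q/2 + q^2/2}; counting standard monomials gives mu = 7. Corank 2; j^3 = (p + q)*(2*p + q)^2 has shape L^2 M (L != M), so D-series; mu = 7 gives D_7. The Hessian of g at 0 is [[0, 0], [0, 0]] with rank 0, so corank 2. A Groebner basis of the Jacobian ideal J(g) in C{p,q} is {-p*q/12 + q^5, p*q^2, p^2 + p*q/2}; counting standard monomials gives mu = 7. Corank 2; j^3 = p^2*(2*p + q) has shape L^2 M (L != M), so D-series; mu = 7 gives D_7. Both have type D_7, hence right-equivalent.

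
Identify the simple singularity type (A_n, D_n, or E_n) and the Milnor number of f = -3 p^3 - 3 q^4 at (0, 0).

Type E6, Milnor number mu = 6.

The Hessian of f at 0 has rank 0. Corank 2; j^3 = -3*p^3 is a perfect cube, so E-series; the 4-jet and mu = 6 give E_6.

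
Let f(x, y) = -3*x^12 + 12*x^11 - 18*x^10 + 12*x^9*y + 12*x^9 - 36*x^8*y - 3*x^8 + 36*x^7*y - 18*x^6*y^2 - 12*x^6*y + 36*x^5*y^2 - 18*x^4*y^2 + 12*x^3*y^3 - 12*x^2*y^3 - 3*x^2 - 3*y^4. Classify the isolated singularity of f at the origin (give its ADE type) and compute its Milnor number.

Type A_{3}, Milnor number mu = 3.

The Hessian of f at 0 has rank 1. Corank 1: A-series; mu = 3 gives A_3.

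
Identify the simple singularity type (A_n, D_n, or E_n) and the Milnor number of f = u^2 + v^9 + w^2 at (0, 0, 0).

Type A8, Milnor number mu = 8.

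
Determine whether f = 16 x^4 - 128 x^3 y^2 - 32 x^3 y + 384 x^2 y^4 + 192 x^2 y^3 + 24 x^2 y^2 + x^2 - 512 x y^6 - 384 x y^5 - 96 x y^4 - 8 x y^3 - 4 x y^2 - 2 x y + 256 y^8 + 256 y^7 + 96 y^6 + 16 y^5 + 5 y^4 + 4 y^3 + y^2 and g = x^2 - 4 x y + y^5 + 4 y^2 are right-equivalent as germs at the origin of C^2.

No.

The Hessian of f at 0 has rank 1. Corank 1: A-series; mu = 3 gives A_3. The Hessian of g at 0 has rank 1. Corank 1: A-series; mu = 4 gives A_4. f is A_3 but g is A_4, hence not right-equivalent.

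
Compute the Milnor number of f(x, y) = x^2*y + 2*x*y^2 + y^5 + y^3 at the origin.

The Hessian of f at 0 has rank 0. Corank 2; j^3 = y*(x + y)^2 has shape L^2 M (L != M), so D-series; mu = 6 gives D_6.

6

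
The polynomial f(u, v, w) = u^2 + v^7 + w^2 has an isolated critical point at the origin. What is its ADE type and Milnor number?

The Hessian of f at 0 has rank 2. Corank 1: A-series; mu = 6 gives A_6.

Type A6, Milnor number mu = 6.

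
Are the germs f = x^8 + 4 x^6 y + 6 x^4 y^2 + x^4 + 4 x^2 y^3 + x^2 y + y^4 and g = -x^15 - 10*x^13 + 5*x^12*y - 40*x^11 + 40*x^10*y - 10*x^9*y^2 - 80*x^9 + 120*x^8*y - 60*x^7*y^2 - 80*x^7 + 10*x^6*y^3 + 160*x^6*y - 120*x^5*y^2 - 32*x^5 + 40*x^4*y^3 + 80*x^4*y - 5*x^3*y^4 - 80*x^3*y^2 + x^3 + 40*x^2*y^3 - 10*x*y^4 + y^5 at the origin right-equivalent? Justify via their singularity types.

The Hessian of f at 0 has rank 0. Corank 2; j^3 = x^2*y has shape L^2 M (L != M), so D-series; mu = 5 gives D_5. The Hessian of g at 0 has rank 0. Corank 2; j^3 = x^3 is a perfect cube, so E-series; the 5-jet and mu = 8 give E_8. f is D_5 but g is E_8, hence not right-equivalent.

No.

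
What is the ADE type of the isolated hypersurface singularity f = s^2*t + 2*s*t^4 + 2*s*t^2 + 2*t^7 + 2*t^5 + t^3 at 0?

D_{8}

The Hessian of f at 0 is [[0, 0], [0, 0]] with rank 0, so corank 2. A Groebner basis of the Jacobian ideal J(f) in C{s,t} is {-s^2/6 + s*t^3 - 4*s*t/3 - 7*t^2/6, s*t + t^4 + t^2, s^3 - 3*s*t^2 - 2*t^3, s^2*t + 2*s*t^2 + t^3}; counting standard monomials gives mu = 8. Corank 2; j^3 = t*(s + t)^2 has shape L^2 M (L != M), so D-series; mu = 8 gives D_8.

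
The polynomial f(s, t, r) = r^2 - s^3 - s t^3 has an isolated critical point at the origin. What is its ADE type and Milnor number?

The Hessian of f at 0 is [[0, 0, 0], [0, 0, 0], [0, 0, 2]] with rank 1, so corank 2. A Groebner basis of the Jacobian ideal J(f) in C{s,t,r} is {s^3, s*t^2, 3*s^2 + t^3, r}; counting standard monomials gives mu = 7. Corank 2; j^3 = -s^3 is a perfect cube, so E-series; the 4-jet and mu = 7 give E_7.

Type E_{7}, Milnor number mu = 7.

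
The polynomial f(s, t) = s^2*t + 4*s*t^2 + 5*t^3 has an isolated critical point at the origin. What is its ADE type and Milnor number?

The Hessian of f at 0 has rank 0. Corank 2; j^3 = t*(s^2 + 4*s*t + 5*t^2) splits into three distinct lines over C (the quadratic factor has nonzero discriminant), so D_4.

Type D4, Milnor number mu = 4.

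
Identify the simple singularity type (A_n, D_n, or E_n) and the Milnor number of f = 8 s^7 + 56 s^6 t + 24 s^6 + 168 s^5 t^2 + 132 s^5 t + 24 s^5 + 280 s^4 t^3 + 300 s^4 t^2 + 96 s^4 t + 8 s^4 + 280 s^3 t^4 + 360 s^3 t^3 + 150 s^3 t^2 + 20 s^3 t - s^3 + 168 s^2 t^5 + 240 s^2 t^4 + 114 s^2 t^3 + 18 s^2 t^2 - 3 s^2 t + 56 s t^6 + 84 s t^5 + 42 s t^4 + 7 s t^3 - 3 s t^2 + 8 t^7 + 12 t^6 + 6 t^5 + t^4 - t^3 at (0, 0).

The Hessian of f at 0 is [[0, 0], [0, 0]] with rank 0, so corank 2. A Groebner basis of the Jacobian ideal J(f) in C{s,t} is {3*s^2/4 + 3*s*t/2 + t^4 + t^3/4 + 3*t^2/4, s^3 - 9*s^2/4 - 9*s*t/2 + t^3/4 - 9*t^2/4, s^2*t + 7*s^2/4 + 7*s*t/2 - 5*t^3/12 + 7*t^2/4, -s^2 + s*t^2 - 2*s*t + 2*t^3/3 - t^2}; counting standard monomials gives mu = 7. Corank 2; j^3 = -(s + t)^3 is a perfect cube, so E-series; the 4-jet and mu = 7 give E_7.

Type E_{7}, Milnor number mu = 7.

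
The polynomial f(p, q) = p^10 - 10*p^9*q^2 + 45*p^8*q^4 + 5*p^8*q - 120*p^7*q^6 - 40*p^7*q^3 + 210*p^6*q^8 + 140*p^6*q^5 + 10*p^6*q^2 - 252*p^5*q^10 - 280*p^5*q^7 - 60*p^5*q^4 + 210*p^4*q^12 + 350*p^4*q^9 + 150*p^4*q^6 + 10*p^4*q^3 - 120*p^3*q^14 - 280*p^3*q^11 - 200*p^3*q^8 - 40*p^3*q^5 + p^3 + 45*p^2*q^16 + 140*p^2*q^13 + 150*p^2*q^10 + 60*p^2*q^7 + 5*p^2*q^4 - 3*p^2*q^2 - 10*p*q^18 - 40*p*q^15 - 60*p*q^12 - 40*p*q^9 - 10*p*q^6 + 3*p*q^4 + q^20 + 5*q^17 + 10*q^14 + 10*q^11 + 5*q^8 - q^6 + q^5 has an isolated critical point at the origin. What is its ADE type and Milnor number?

Type E_8, Milnor number mu = 8.

The Hessian of f at 0 has rank 0. Corank 2; j^3 = p^3 is a perfect cube, so E-series; the 5-jet and mu = 8 give E_8.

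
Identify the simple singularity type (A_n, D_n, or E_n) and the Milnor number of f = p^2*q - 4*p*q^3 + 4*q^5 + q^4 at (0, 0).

Type D5, Milnor number mu = 5.

The Hessian of f at 0 is [[0, 0], [0, 0]] with rank 0, so corank 2. A Groebner basis of the Jacobian ideal J(f) in C{p,q} is {p*q^2, -p*q/2 + q^3, p^2 + 2*p*q}; counting standard monomials gives mu = 5. Corank 2; j^3 = p^2*q has shape L^2 M (L != M), so D-series; mu = 5 gives D_5.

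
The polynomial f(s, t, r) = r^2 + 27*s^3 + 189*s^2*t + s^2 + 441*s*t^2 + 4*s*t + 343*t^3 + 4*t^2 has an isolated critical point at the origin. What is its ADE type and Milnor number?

The Hessian of f at 0 has rank 2. Corank 1: A-series; mu = 2 gives A_2.

Type A2, Milnor number mu = 2.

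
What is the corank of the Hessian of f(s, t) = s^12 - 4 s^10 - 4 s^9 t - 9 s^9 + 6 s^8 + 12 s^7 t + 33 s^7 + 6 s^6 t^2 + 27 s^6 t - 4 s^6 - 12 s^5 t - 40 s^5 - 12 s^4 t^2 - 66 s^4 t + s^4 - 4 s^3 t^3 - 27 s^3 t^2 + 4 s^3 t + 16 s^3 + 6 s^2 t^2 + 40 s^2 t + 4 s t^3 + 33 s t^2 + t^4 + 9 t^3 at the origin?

2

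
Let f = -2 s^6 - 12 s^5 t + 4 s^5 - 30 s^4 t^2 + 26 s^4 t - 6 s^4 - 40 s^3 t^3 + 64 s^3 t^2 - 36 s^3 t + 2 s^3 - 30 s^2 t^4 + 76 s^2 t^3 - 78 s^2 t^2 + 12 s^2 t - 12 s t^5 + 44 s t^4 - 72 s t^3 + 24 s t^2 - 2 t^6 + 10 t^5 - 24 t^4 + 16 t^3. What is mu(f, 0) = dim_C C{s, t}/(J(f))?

The Hessian of f at 0 has rank 0. Corank 2; j^3 = 2*(s + 2*t)^3 is a perfect cube, so E-series; the 5-jet and mu = 8 give E_8.

8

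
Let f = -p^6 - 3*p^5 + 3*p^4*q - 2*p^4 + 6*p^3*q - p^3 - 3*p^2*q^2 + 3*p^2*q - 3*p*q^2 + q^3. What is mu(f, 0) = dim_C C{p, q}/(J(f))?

6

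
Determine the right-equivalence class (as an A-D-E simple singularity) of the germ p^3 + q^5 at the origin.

E_8

The Hessian of f at 0 has rank 0. Corank 2; j^3 = p^3 is a perfect cube, so E-series; the 5-jet and mu = 8 give E_8.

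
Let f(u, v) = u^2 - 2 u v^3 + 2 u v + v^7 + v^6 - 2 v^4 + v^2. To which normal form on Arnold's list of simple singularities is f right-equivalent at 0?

A6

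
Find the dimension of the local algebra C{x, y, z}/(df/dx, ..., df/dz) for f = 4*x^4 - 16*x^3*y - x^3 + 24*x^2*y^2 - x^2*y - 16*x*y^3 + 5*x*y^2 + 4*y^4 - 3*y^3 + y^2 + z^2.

2

The Hessian of f at 0 is [[0, 0, 0], [0, 2, 0], [0, 0, 2]] with rank 2, so corank 1. A Groebner basis of the Jacobian ideal J(f) in C{x,y,z} is {x^2, y, z}; counting standard monomials gives mu = 2. Corank 1: A-series; mu = 2 gives A_2.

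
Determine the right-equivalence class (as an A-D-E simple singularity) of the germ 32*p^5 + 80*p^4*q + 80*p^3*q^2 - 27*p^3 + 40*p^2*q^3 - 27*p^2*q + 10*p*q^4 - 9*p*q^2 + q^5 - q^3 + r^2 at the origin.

The Hessian of f at 0 is [[0, 0, 0], [0, 0, 0], [0, 0, 2]] with rank 1, so corank 2. A Groebner basis of the Jacobian ideal J(f) in C{p,q,r} is {q^5, p*q^3 + 3*q^4/8, p^2 + 2*p*q/3 + q^2/9, r}; counting standard monomials gives mu = 8. Corank 2; j^3 = -(3*p + q)^3 is a perfect cube, so E-series; the 5-jet and mu = 8 give E_8.

E8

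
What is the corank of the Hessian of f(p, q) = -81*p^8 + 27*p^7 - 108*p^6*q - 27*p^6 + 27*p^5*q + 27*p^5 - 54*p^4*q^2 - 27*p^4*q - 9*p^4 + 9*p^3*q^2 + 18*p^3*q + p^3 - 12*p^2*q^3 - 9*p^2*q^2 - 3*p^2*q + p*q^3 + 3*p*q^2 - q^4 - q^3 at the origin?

2

The Hessian at 0 is [[0, 0], [0, 0]] of rank 0; hence corank 2.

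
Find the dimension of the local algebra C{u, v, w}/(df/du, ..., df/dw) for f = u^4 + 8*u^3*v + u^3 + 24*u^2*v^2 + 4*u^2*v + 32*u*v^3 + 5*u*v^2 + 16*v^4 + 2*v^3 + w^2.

5

The Hessian of f at 0 is [[0, 0, 0], [0, 0, 0], [0, 0, 2]] with rank 1, so corank 2. A Groebner basis of the Jacobian ideal J(f) in C{u,v,w} is {u*v^2 + u*v/4 + v^2/4, -u*v/4 + v^3 - v^2/4, u^2 + 3*u*v + 2*v^2, w}; counting standard monomials gives mu = 5. Corank 2; j^3 = (u + v)^2*(u + 2*v) has shape L^2 M (L != M), so D-series; mu = 5 gives D_5.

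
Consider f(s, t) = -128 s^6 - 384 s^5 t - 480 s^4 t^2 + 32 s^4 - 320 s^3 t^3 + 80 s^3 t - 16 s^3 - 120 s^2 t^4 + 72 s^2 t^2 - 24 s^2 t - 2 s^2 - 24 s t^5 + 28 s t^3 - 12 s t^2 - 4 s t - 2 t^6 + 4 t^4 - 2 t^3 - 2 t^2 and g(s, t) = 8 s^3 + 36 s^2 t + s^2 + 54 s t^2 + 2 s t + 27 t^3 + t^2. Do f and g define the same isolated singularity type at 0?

The Hessian of f at 0 has rank 1. Corank 1: A-series; mu = 2 gives A_2. The Hessian of g at 0 has rank 1. Corank 1: A-series; mu = 2 gives A_2. Both have type A_2, hence right-equivalent.

Yes.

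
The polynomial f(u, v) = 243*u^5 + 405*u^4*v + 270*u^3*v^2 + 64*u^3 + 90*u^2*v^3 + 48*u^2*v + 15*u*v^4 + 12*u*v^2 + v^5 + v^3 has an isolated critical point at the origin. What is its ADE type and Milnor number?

Type E8, Milnor number mu = 8.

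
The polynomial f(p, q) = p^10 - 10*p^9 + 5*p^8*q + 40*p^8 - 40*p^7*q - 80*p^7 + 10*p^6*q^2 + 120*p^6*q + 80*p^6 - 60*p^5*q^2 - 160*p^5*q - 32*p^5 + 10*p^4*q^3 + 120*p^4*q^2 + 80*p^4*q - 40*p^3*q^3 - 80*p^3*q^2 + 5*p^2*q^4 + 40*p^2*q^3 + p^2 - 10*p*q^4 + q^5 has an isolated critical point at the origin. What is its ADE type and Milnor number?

Type A_4, Milnor number mu = 4.

The Hessian of f at 0 is [[2, 0], [0, 0]] with rank 1, so corank 1. A Groebner basis of the Jacobian ideal J(f) in C{p,q} is {q^4, p}; counting standard monomials gives mu = 4. Corank 1: A-series; mu = 4 gives A_4.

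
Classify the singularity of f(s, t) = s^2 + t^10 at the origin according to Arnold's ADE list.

The Hessian of f at 0 is [[2, 0], [0, 0]] with rank 1, so corank 1. A Groebner basis of the Jacobian ideal J(f) in C{s,t} is {t^9, s}; counting standard monomials gives mu = 9. Corank 1: A-series; mu = 9 gives A_9.

A_{9}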